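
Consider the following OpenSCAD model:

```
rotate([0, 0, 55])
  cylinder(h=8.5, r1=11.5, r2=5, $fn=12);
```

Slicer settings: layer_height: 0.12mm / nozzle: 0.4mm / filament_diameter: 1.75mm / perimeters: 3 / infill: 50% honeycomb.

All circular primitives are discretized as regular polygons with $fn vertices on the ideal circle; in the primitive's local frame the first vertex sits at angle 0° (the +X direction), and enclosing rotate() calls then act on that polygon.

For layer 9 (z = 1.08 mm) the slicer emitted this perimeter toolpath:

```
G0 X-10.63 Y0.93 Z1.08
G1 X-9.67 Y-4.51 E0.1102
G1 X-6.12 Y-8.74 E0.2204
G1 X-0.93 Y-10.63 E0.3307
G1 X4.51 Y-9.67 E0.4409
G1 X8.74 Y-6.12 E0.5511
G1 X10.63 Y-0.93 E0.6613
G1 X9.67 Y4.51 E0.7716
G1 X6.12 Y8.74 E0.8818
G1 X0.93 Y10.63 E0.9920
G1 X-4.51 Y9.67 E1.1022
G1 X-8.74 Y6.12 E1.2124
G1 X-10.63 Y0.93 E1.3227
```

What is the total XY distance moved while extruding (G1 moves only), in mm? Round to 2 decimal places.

Sum the Euclidean lengths of each G1 segment: total = 66.28 mm.

66.28 mm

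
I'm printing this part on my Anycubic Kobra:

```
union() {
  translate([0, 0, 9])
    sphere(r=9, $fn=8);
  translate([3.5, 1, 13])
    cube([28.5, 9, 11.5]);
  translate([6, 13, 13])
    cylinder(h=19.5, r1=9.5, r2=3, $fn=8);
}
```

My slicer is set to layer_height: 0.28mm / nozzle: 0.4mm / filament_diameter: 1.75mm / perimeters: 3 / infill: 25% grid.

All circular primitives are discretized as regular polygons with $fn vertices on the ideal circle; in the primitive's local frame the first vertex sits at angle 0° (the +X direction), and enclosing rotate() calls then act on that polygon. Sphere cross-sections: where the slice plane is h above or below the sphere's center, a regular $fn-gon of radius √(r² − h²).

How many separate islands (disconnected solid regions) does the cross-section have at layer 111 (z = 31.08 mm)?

At z = 31.08 mm: the sphere does not reach this height (|z−center|=22.080 > r=9); the cube at (3.5, 1) is absent (z outside [13, 24.5]); the cone at (6, 13) (r1=9.5→r2=3) has section circumradius 3.473 here — a regular 8-gon; Taking the union: only the cone at (6, 13) is present, so the union is just that shape — 1 connected region. Overall, the cross-section is a single solid region. Island count = 1.

1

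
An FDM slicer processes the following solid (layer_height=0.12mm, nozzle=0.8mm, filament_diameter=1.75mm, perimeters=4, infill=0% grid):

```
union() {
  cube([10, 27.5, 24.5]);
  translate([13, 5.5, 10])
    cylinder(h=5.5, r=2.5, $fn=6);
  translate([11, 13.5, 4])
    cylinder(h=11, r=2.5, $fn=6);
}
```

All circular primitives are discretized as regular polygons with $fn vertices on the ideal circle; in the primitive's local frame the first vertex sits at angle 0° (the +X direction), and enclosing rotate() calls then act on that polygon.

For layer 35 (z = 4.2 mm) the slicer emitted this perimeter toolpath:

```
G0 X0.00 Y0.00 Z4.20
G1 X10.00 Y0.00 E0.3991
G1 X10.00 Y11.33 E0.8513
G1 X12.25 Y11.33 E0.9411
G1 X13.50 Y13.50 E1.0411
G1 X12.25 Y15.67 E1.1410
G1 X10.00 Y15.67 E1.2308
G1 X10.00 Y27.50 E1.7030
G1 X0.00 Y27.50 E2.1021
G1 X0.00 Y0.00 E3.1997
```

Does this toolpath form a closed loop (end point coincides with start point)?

yes

Start point (G0): (0.00, 0.00). End point (last G1): the path returns to the start — closed.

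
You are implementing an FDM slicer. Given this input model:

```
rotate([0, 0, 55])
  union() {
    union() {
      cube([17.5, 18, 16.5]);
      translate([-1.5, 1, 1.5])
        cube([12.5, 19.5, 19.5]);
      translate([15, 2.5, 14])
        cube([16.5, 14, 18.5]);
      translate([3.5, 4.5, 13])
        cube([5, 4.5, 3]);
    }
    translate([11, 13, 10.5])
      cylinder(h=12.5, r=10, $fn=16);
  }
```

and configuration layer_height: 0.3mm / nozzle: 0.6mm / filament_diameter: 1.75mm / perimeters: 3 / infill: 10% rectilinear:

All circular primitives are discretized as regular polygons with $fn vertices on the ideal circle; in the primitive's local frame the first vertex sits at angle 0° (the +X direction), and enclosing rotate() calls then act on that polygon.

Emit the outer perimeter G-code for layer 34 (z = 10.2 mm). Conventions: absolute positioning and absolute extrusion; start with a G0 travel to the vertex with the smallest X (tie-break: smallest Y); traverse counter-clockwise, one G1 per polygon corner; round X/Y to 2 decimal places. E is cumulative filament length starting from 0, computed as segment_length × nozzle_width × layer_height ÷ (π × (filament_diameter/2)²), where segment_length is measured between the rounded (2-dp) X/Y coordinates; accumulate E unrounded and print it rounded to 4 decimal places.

At z = 10.2 mm: the 17.5×18 cube contributes its full rectangle; the cube at (-1.5, 1) is present — its section is the full 12.5×19.5 rectangle; the cube at (15, 2.5) is absent (z outside [14, 32.5]); the cube at (3.5, 4.5) is not intersected at this z (z outside [13, 16]); Combining (union): the regions partially overlap (shared area 187.00 mm²), so overlapping operands fuse into one piece — 1 connected region; the cylinder at (11, 13) is not intersected at this z (z outside [10.5, 23]); Combining (union): only the result so far is present, so the union is just that shape — 1 connected region; (rotated 55° about Z; rotation is an isometry so areas/perimeters/island counts are preserved). The outline is a single polygon with 8 vertices. Extrusion per mm of travel: 0.6 × 0.3 / (π × 0.875²) = 0.074835. Accumulating E over each segment gives final E = 5.9117.

G0 X-17.65 Y10.53 Z10.20
G1 X-1.68 Y-0.66 E1.4593
G1 X-0.82 Y0.57 E1.5716
G1 X0.00 Y0.00 E1.6464
G1 X10.04 Y14.34 E2.9564
G1 X-4.71 Y24.66 E4.3035
G1 X-8.44 Y19.34 E4.7898
G1 X-10.48 Y20.77 E4.9762
G1 X-17.65 Y10.53 E5.9117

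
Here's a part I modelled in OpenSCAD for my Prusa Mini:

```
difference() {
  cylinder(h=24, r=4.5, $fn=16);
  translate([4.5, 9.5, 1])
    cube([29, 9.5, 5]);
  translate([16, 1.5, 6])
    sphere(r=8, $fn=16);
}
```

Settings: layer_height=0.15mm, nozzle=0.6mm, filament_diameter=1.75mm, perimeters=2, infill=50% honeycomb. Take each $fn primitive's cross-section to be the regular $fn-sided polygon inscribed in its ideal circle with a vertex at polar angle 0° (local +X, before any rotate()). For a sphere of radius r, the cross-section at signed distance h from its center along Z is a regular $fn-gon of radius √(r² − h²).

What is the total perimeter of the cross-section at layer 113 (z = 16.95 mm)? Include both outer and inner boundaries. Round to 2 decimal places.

At z = 16.95 mm: the r=4.5 cylinder contributes a regular 16-gon of circumradius 4.5 (perimeter = 2·16·4.500·sin(180°/16) = 28.09 mm); the cube at (4.5, 9.5) is absent (z outside [1, 6]); the sphere at (16, 1.5) does not reach this height (|z−center|=10.950 > r=8); Subtracting the remaining from the first: none of the subtracted shapes is present at this height, so the r=4.5 cylinder is unchanged — boundary = 28.09 mm. Overall, the cross-section is a single solid region. Total boundary length (outer) = 28.09 mm.

28.09 mm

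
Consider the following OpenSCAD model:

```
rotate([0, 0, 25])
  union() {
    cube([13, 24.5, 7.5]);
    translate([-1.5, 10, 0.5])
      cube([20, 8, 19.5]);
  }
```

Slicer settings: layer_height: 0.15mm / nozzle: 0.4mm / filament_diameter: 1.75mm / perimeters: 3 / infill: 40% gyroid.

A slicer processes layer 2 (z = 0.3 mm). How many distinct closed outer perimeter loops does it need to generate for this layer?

1

At z = 0.3 mm: the cube is present — its section is the full 13×24.5 rectangle; the cube at (-1.5, 10) is absent (z outside [0.5, 20]); Combining (union): only the 13×24.5 cube is present, so the union is just that shape — 1 connected region; (rotated 25° about Z; rotation is an isometry so areas/perimeters/island counts are preserved). The result has 1 disconnected region.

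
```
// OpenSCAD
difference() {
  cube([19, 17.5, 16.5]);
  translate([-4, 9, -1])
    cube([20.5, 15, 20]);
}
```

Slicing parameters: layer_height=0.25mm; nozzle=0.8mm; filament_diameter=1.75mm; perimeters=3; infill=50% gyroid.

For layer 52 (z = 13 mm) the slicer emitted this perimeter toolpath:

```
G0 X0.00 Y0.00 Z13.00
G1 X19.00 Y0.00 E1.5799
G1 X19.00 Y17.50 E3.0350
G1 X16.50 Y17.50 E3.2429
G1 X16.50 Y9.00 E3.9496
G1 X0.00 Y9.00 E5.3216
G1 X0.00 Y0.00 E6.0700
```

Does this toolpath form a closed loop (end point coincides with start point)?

yes

Start point (G0): (0.00, 0.00). End point (last G1): the path returns to the start — closed.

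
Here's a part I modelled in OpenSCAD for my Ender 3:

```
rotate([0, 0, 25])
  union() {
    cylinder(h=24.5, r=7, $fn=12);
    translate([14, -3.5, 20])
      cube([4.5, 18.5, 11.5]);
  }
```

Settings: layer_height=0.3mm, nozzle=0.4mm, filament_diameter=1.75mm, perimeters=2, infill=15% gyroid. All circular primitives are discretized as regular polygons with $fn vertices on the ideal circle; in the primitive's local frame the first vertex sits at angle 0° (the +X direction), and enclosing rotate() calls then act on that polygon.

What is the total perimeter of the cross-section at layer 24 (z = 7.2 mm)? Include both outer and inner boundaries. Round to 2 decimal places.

43.48 mm

At z = 7.2 mm: the r=7 cylinder contributes a regular 12-gon of circumradius 7 (perimeter = 2·12·7.000·sin(180°/12) = 43.48 mm); the cube at (14, -3.5) does not reach this height (z outside [20, 31.5]); Taking the union: only the r=7 cylinder is present, so the union is just that shape — boundary = 43.48 mm; (whole slice rotated 25° about Z — lengths, areas and connectivity unchanged). Overall, the cross-section is a single solid region. Total boundary length (outer) = 43.48 mm.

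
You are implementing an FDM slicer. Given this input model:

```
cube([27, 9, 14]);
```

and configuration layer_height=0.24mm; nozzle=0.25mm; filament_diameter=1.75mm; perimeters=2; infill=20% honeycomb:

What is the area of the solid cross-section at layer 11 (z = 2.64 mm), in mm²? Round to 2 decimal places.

243.00 mm²

At z = 2.64 mm: the cube (footprint 27×9) is included at this height (area 243.00 mm²). Overall, the cross-section is a single solid region. Net area = 243.00 mm².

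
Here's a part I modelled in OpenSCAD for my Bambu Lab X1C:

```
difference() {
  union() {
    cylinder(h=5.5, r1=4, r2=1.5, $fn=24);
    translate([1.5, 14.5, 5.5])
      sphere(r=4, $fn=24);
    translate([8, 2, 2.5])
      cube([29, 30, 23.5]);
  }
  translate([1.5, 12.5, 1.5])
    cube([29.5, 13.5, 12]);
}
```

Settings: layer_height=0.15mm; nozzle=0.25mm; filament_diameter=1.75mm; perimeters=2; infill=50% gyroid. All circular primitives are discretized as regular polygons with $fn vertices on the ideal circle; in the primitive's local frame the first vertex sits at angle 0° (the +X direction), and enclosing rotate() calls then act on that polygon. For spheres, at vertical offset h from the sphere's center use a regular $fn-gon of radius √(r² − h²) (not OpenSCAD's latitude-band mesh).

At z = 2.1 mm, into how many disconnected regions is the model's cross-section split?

At z = 2.1 mm: the cone: at t=0.382 of its height the radius interpolates to r₁+(r₂−r₁)t = 3.045, giving a regular 24-gon of that circumradius; the r=4 sphere at (1.5, 14.5) slices to a regular 24-gon of circumradius 2.107 (√(r²−h²) with h=3.4 from center); the cube at (8, 2) does not reach this height (z outside [2.5, 26]); Merging all regions: the 2 present regions are separate (no shared area or edge), so areas and boundary lengths simply add and each stays a separate island — 2 connected regions; the cube at (1.5, 12.5) (footprint 29.5×13.5) is included at this height; After the difference (first − rest): starting from the result so far, the 29.5×13.5 cube at (1.5, 12.5) partially overlaps it — only the 6.85 mm² overlap (of its 398.25 mm²) is removed, clipping the outline — 2 connected regions. The result has 2 disconnected regions.

2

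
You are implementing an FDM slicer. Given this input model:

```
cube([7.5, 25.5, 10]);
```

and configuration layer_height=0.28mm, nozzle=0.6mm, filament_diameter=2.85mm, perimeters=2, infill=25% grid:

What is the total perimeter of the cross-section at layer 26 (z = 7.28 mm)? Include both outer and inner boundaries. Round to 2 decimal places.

66.00 mm

At z = 7.28 mm: the cube is present — its section is the full 7.5×25.5 rectangle (perimeter 66.00 mm). Overall, the cross-section is a single solid region. Total boundary length (outer) = 66.00 mm.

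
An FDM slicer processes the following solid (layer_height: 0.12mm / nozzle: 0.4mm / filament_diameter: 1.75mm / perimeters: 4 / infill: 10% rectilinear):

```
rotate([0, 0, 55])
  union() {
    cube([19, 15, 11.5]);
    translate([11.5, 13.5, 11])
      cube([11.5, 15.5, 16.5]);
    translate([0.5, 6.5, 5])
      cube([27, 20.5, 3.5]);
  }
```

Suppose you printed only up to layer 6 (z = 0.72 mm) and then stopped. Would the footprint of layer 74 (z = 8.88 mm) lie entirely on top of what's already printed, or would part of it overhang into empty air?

entirely on top

Compare the two slices. At z = 0.72: the cube (footprint 19×15) is included at this height (area 285.00 mm²); the cube at (11.5, 13.5) is absent (z outside [11, 27.5]); the cube at (0.5, 6.5) is absent (z outside [5, 8.5]); Merging all regions: only the 19×15 cube is present, so the union is just that shape — area = 285.00 mm²; (whole slice rotated 55° about Z — lengths, areas and connectivity unchanged). At z = 8.88: the cube (footprint 19×15) is included at this height (area 285.00 mm²); the cube at (11.5, 13.5) does not reach this height (z outside [11, 27.5]); the cube at (0.5, 6.5) is not intersected at this z (z outside [5, 8.5]); Combining (union): only the 19×15 cube is present, so the union is just that shape — area = 285.00 mm²; (whole slice rotated 55° about Z — lengths, areas and connectivity unchanged). Checking containment: the cross-section at z = 8.88 is a subset of the cross-section at z = 0.72.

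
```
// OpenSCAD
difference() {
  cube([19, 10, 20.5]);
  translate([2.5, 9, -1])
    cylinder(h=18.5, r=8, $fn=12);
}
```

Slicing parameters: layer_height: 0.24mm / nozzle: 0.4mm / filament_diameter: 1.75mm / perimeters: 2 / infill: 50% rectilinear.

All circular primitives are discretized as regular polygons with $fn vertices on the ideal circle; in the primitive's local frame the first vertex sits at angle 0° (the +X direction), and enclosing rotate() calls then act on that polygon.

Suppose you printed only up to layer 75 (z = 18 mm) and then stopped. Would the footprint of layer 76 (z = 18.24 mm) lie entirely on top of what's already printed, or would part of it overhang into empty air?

entirely on top

Compare the two slices. At z = 18: the 19×10 cube contributes its full rectangle (area 190.00 mm²); the cylinder at (2.5, 9) does not reach this height (z outside [-1, 17.5]); Taking the first minus the rest: none of the subtracted shapes is present at this height, so the 19×10 cube is unchanged — area = 190.00 mm². At z = 18.24: the cube is present — its section is the full 19×10 rectangle (area 190.00 mm²); the cylinder at (2.5, 9) is absent (z outside [-1, 17.5]); Subtracting the remaining from the first: none of the subtracted shapes is present at this height, so the 19×10 cube is unchanged — area = 190.00 mm². Checking containment: the cross-section at z = 18.24 is a subset of the cross-section at z = 18.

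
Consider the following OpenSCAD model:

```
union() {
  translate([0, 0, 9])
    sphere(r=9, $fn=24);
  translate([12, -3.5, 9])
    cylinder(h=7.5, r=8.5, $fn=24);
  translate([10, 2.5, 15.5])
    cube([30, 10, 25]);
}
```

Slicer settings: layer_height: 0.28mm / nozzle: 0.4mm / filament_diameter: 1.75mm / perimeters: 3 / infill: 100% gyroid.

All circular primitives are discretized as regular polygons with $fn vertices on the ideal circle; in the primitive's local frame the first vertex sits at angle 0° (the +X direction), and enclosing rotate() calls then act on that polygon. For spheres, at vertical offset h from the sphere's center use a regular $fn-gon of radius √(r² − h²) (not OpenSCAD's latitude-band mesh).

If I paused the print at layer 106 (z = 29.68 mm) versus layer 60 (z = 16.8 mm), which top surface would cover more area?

layer 60 (z = 16.8 mm)

Layer 106 (z = 29.68): the sphere is not intersected at this z (|z−center|=20.680 > r=9); the cylinder at (12, -3.5) is absent (z outside [9, 16.5]); the cube at (10, 2.5) is present — its section is the full 30×10 rectangle (area 300.00 mm²); Taking the union: only the 30×10 cube at (10, 2.5) is present, so the union is just that shape — area = 300.00 mm². So its area = 300.00 mm². Layer 60 (z = 16.8): the r=9 sphere slices to a regular 24-gon of circumradius 4.490 (√(r²−h²) with h=7.8 from center) (area = (24/2)·4.490²·sin(360°/24) = 62.61 mm²); the cylinder at (12, -3.5) is absent (z outside [9, 16.5]); the 30×10 cube at (10, 2.5) contributes its full rectangle (area 300.00 mm²); Taking the union: the 2 present regions are separate (no shared area or edge), so areas and boundary lengths simply add and each stays a separate island — area = 362.61 mm². So its area = 362.61 mm². Layer 60 is larger (362.61 vs 300.00 mm²).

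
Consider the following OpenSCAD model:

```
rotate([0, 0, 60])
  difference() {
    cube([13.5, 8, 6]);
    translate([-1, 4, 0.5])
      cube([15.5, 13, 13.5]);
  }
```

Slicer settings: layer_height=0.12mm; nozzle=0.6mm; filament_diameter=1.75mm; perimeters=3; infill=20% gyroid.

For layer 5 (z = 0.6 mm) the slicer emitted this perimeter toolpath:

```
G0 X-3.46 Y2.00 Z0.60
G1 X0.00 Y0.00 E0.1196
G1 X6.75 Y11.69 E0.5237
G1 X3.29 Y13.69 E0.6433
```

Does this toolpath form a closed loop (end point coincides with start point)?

Start point (G0): (-3.46, 2.00). End point (last G1): the path does not return to the start — open.

no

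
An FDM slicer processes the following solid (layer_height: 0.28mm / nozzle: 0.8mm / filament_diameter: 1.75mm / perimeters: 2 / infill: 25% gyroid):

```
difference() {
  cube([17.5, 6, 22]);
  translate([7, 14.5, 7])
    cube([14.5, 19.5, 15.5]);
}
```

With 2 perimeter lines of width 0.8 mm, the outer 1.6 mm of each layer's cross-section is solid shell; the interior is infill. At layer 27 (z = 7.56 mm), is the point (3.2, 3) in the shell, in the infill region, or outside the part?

At z = 7.56 mm: the cube is present — its section is the full 17.5×6 rectangle; the cube at (7, 14.5) (footprint 14.5×19.5) is included at this height; After the difference (first − rest): starting from the 17.5×6 cube, the 14.5×19.5 cube at (7, 14.5) misses the remaining region (no effect) — 1 connected region. Overall, the cross-section is a single solid region. The nearest boundary edge runs (0.00, 6.00)→(17.50, 6.00); distance from the point to it = 3.00 mm. The point is inside the cross-section and 3.00 mm from the nearest boundary — more than the 1.6 mm shell width (2 × 0.8), so it's in the infill interior.

infill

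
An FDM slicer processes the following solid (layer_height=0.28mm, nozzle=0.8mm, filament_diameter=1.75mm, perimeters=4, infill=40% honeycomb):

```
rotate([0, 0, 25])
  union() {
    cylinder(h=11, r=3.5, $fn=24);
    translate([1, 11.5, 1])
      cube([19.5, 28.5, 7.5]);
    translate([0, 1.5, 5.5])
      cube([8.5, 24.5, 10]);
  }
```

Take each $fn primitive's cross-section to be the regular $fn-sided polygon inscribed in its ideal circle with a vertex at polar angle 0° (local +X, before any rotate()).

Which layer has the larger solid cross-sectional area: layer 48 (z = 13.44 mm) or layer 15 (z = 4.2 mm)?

Layer 48 (z = 13.44): the cylinder is absent (z outside [0, 11]); the cube at (1, 11.5) does not reach this height (z outside [1, 8.5]); the cube at (0, 1.5) (footprint 8.5×24.5) is included at this height (area 208.25 mm²); Merging all regions: only the 8.5×24.5 cube at (0, 1.5) is present, so the union is just that shape — area = 208.25 mm²; (whole slice rotated 25° about Z — lengths, areas and connectivity unchanged). So its area = 208.25 mm². Layer 15 (z = 4.2): the r=3.5 cylinder contributes a regular 24-gon of circumradius 3.5 (area = (24/2)·3.500²·sin(360°/24) = 38.05 mm²); the cube at (1, 11.5) is present — its section is the full 19.5×28.5 rectangle (area 555.75 mm²); the cube at (0, 1.5) does not reach this height (z outside [5.5, 15.5]); Combining (union): the 2 present regions are separate (no shared area or edge), so areas and boundary lengths simply add and each stays a separate island — area = 593.80 mm²; (rotated 25° about Z; rotation is an isometry so areas/perimeters/island counts are preserved). So its area = 593.80 mm². Layer 15 is larger (593.80 vs 208.25 mm²).

layer 15 (z = 4.2 mm)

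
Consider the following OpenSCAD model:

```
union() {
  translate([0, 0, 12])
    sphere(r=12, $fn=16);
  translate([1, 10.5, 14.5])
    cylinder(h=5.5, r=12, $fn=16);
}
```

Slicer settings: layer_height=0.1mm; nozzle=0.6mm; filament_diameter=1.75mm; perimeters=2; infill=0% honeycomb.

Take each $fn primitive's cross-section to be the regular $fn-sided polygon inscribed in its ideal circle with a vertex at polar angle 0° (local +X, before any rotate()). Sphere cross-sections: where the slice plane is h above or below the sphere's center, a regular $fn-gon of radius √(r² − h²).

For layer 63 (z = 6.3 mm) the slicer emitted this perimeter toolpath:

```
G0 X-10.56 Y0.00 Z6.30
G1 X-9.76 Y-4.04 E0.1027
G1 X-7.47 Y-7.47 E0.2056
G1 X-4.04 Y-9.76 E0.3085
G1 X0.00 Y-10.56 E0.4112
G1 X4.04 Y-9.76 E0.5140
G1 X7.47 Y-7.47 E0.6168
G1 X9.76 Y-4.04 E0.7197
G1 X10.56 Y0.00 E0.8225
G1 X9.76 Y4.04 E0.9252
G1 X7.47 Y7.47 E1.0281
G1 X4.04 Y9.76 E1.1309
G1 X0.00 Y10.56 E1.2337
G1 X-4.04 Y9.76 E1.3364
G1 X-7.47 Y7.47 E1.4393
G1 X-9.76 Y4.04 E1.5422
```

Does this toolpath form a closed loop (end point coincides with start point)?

Start point (G0): (-10.56, 0.00). End point (last G1): the path does not return to the start — open.

no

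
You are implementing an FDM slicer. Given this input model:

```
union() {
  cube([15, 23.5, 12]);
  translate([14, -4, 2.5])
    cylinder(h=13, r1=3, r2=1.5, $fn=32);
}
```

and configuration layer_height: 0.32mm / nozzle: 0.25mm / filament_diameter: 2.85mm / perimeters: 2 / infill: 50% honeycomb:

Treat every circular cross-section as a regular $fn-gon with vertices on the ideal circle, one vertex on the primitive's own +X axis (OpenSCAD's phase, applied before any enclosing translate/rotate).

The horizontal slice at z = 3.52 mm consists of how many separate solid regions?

At z = 3.52 mm: the cube (footprint 15×23.5) is included at this height; the cone at (14, -4) contributes a regular 32-gon of circumradius 2.882 (interpolated between r1=3 and r2=1.5 at t=0.078); Merging all regions: the 2 present regions are separate (no shared area or edge), so areas and boundary lengths simply add and each stays a separate island — 2 connected regions. The result has 2 disconnected regions.

2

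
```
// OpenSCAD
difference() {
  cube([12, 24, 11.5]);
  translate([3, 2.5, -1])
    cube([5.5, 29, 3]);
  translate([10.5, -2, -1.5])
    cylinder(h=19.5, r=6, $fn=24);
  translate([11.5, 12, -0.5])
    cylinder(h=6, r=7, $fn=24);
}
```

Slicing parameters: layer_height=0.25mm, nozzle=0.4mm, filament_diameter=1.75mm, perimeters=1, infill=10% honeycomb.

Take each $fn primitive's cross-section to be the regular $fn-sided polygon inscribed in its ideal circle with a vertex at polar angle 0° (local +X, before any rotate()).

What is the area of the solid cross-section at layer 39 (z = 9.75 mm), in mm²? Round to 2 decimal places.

265.90 mm²

At z = 9.75 mm: the cube is present — its section is the full 12×24 rectangle (area 288.00 mm²); the cube at (3, 2.5) is not intersected at this z (z outside [-1, 2]); the cylinder at (10.5, -2): section is a regular 24-gon, circumradius r=6 (area = (24/2)·6.000²·sin(360°/24) = 111.81 mm²); the cylinder at (11.5, 12) is not intersected at this z (z outside [-0.5, 5.5]); Subtracting the remaining from the first: starting from the 12×24 cube (288.00 mm²), the r=6 cylinder at (10.5, -2) partially overlaps it — only the 22.10 mm² overlap (of its 111.81 mm²) is removed, clipping the outline — area = 265.90 mm². Overall, the cross-section is a single solid region. Net area = 265.90 mm².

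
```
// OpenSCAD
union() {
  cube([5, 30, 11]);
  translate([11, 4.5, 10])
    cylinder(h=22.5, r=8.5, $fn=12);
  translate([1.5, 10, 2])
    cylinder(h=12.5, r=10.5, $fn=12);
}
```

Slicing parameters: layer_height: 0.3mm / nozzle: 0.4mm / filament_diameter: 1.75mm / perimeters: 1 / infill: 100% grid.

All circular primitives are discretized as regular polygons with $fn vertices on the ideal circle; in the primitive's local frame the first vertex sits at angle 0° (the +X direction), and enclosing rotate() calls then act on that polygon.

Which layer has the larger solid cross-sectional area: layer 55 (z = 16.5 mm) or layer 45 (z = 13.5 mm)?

layer 45 (z = 13.5 mm)

Layer 55 (z = 16.5): the cube does not reach this height (z outside [0, 11]); the r=8.5 cylinder at (11, 4.5) contributes a regular 12-gon of circumradius 8.5 (area = (12/2)·8.500²·sin(360°/12) = 216.75 mm²); the cylinder at (1.5, 10) does not reach this height (z outside [2, 14.5]); Merging all regions: only the r=8.5 cylinder at (11, 4.5) is present, so the union is just that shape — area = 216.75 mm². So its area = 216.75 mm². Layer 45 (z = 13.5): the cube is not intersected at this z (z outside [0, 11]); the cylinder at (11, 4.5): section is a regular 12-gon, circumradius r=8.5 (area = (12/2)·8.500²·sin(360°/12) = 216.75 mm²); the cylinder at (1.5, 10): section is a regular 12-gon, circumradius r=10.5 (area = (12/2)·10.500²·sin(360°/12) = 330.75 mm²); Taking the union: the regions partially overlap — summed areas 547.50 mm² minus the doubly-counted overlap 78.74 mm² gives 468.76 mm² — area = 468.76 mm². So its area = 468.76 mm². Layer 45 is larger (468.76 vs 216.75 mm²).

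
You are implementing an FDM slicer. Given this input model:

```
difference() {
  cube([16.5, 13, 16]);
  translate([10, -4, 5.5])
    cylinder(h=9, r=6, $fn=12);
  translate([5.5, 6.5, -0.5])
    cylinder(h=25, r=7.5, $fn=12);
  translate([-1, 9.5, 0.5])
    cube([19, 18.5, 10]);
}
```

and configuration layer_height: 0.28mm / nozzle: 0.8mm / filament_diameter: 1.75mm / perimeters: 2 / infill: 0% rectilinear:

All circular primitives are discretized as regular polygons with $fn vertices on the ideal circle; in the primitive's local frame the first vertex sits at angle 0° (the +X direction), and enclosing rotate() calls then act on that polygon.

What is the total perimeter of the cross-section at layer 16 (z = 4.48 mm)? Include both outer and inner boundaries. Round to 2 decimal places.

At z = 4.48 mm: the cube is present — its section is the full 16.5×13 rectangle (perimeter 59.00 mm); the cylinder at (10, -4) does not reach this height (z outside [5.5, 14.5]); the r=7.5 cylinder at (5.5, 6.5) contributes a regular 12-gon of circumradius 7.5 (perimeter = 2·12·7.500·sin(180°/12) = 46.59 mm); the cube at (-1, 9.5) is present — its section is the full 19×18.5 rectangle (perimeter 75.00 mm); Subtracting the remaining from the first: starting from the 16.5×13 cube, the r=7.5 cylinder at (5.5, 6.5) partially overlaps it — only the 149.06 mm² overlap (of its 168.75 mm²) is removed, clipping the outline; the 19×18.5 cube at (-1, 9.5) partially overlaps it — only the 21.01 mm² overlap (of its 351.50 mm²) is removed, clipping the outline — boundary = 37.98 mm. Overall, the cross-section has 2 separate islands. Total boundary length (outer) = 37.98 mm.

37.98 mm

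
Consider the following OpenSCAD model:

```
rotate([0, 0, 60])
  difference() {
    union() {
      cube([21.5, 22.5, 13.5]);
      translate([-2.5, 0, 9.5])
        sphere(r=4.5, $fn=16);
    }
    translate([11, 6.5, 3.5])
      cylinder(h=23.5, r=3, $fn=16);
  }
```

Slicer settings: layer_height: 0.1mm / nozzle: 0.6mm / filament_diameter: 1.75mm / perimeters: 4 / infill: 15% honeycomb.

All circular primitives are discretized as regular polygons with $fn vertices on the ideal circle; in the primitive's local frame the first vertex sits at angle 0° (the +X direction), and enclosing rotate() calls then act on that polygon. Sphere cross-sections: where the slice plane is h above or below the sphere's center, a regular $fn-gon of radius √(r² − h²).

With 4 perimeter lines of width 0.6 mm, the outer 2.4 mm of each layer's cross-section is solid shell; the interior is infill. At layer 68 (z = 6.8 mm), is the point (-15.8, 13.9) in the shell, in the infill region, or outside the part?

shell

At z = 6.8 mm: the 21.5×22.5 cube contributes its full rectangle; the sphere at (-2.5, 0): section is a regular 16-gon, circumradius = √(r²−h²) = √(4.5²−2.7²) = 3.600; Taking the union: the regions partially overlap (shared area 1.84 mm²), so overlapping operands fuse into one piece — 1 connected region; the r=3 cylinder at (11, 6.5) gives a regular 16-gon of circumradius 3 (constant along its height); After the difference (first − rest): starting from the result so far, the r=3 cylinder at (11, 6.5) lies wholly inside it (removes its full 27.55 mm² and its 18.73 mm outline becomes a hole wall) — 1 connected region with 1 hole; (whole slice rotated 60° about Z — lengths, areas and connectivity unchanged). Overall, the cross-section is one region with 1 hole. Undo the 60° rotation: the query point maps to (4.138, 20.633) in the un-rotated model frame. The nearest boundary edge runs (0.00, 22.50)→(21.50, 22.50); distance from the point to it = 1.87 mm. The point is inside the cross-section, 1.87 mm from the nearest boundary — within the 2.4 mm shell band (4 × 0.6).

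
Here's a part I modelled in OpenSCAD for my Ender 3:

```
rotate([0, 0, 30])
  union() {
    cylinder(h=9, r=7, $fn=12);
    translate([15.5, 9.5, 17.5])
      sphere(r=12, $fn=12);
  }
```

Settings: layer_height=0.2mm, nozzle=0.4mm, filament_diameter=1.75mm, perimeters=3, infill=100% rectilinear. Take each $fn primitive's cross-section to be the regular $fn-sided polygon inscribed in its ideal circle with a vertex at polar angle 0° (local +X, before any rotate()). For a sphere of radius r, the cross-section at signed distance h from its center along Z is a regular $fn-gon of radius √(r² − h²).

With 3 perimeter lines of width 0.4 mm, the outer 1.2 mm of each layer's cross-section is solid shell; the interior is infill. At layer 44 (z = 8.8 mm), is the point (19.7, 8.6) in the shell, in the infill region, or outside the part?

outside

At z = 8.8 mm: the cylinder: section is a regular 12-gon, circumradius r=7; the r=12 sphere at (15.5, 9.5) contributes a regular 12-gon of circumradius √(12²−8.7²) = 8.265; Merging all regions: the 2 present regions are separate (no shared area or edge), so areas and boundary lengths simply add and each stays a separate island — 2 connected regions; (whole slice rotated 30° about Z — lengths, areas and connectivity unchanged). Overall, the cross-section has 2 separate islands. Undo the 30° rotation: the query point maps to (21.361, -2.402) in the un-rotated model frame. The nearest boundary edge runs (19.63, 2.34)→(15.50, 1.24); distance from the point to it = 5.05 mm. The point is not inside any of the regions above, so it lies outside the cross-section (5.05 mm from the nearest boundary).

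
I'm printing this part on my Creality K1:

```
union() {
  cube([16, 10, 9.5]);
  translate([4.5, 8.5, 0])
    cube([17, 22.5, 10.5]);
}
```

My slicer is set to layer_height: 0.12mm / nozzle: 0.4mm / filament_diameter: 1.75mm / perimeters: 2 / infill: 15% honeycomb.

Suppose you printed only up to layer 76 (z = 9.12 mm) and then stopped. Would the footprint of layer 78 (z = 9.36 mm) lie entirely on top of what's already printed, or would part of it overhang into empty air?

Compare the two slices. At z = 9.12: the cube is present — its section is the full 16×10 rectangle (area 160.00 mm²); the 17×22.5 cube at (4.5, 8.5) contributes its full rectangle (area 382.50 mm²); Combining (union): the regions partially overlap — summed areas 542.50 mm² minus the doubly-counted overlap 17.25 mm² gives 525.25 mm² — area = 525.25 mm². At z = 9.36: the 16×10 cube contributes its full rectangle (area 160.00 mm²); the cube at (4.5, 8.5) (footprint 17×22.5) is included at this height (area 382.50 mm²); Combining (union): the regions partially overlap — summed areas 542.50 mm² minus the doubly-counted overlap 17.25 mm² gives 525.25 mm² — area = 525.25 mm². Checking containment: the cross-section at z = 9.36 is a subset of the cross-section at z = 9.12.

entirely on top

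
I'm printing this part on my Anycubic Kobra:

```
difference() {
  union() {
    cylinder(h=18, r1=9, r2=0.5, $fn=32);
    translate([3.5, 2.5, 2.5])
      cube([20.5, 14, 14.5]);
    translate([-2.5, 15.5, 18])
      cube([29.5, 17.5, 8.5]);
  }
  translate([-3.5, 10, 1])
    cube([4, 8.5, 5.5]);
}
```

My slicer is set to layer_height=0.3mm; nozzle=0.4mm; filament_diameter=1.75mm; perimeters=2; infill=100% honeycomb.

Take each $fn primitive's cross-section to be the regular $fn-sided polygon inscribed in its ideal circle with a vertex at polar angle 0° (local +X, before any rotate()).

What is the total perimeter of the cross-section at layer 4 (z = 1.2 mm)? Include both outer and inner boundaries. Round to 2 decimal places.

At z = 1.2 mm: the cone: at t=0.067 of its height the radius interpolates to r₁+(r₂−r₁)t = 8.433, giving a regular 32-gon of that circumradius (perimeter = 2·32·8.433·sin(180°/32) = 52.90 mm); the cube at (3.5, 2.5) does not reach this height (z outside [2.5, 17]); the cube at (-2.5, 15.5) is absent (z outside [18, 26.5]); Merging all regions: only the cone is present, so the union is just that shape — boundary = 52.90 mm; the cube at (-3.5, 10) is present — its section is the full 4×8.5 rectangle (perimeter 25.00 mm); Subtracting the remaining from the first: starting from that combined region, the 4×8.5 cube at (-3.5, 10) misses the remaining region (no effect) — boundary = 52.90 mm. Overall, the cross-section is a single solid region. Total boundary length (outer) = 52.90 mm.

52.90 mm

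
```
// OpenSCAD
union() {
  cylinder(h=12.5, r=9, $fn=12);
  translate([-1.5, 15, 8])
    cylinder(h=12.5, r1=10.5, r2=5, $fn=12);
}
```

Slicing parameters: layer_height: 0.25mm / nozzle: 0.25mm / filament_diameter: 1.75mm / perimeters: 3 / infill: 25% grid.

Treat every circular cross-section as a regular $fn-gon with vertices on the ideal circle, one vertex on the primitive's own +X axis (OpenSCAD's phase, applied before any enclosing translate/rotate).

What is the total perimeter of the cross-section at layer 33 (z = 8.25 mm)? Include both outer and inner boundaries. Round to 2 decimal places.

At z = 8.25 mm: the r=9 cylinder contributes a regular 12-gon of circumradius 9 (perimeter = 2·12·9.000·sin(180°/12) = 55.90 mm); the cone at (-1.5, 15) contributes a regular 12-gon of circumradius 10.390 (interpolated between r1=10.5 and r2=5 at t=0.020) (perimeter = 2·12·10.390·sin(180°/12) = 64.54 mm); Taking the union: the regions partially overlap (shared area 30.30 mm²), so the edge portions inside another operand are dropped and the merged outline is re-measured after clipping — boundary = 95.51 mm. Overall, the cross-section is a single solid region. Total boundary length (outer) = 95.51 mm.

95.51 mm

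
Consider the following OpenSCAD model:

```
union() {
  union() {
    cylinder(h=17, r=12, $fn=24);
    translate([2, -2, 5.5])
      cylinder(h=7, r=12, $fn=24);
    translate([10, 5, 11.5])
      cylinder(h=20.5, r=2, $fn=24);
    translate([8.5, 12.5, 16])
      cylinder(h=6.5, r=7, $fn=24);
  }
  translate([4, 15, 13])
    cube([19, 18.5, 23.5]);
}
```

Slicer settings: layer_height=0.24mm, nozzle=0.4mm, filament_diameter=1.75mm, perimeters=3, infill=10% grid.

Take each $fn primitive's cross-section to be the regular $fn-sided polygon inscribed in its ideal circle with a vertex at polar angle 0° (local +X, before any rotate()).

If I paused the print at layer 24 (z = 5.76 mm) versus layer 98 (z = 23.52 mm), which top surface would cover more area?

layer 24 (z = 5.76 mm)

Layer 24 (z = 5.76): the r=12 cylinder gives a regular 24-gon of circumradius 12 (constant along its height) (area = (24/2)·12.000²·sin(360°/24) = 447.24 mm²); the r=12 cylinder at (2, -2) contributes a regular 24-gon of circumradius 12 (area = (24/2)·12.000²·sin(360°/24) = 447.24 mm²); the cylinder at (10, 5) does not reach this height (z outside [11.5, 32]); the cylinder at (8.5, 12.5) is not intersected at this z (z outside [16, 22.5]); Taking the union: the regions partially overlap — summed areas 894.48 mm² minus the doubly-counted overlap 379.88 mm² gives 514.59 mm² — area = 514.59 mm²; the cube at (4, 15) is not intersected at this z (z outside [13, 36.5]); Taking the union: only that combined region is present, so the union is just that shape — area = 514.59 mm². So its area = 514.59 mm². Layer 98 (z = 23.52): the cylinder is absent (z outside [0, 17]); the cylinder at (2, -2) is absent (z outside [5.5, 12.5]); the cylinder at (10, 5): section is a regular 24-gon, circumradius r=2 (area = (24/2)·2.000²·sin(360°/24) = 12.42 mm²); the cylinder at (8.5, 12.5) is not intersected at this z (z outside [16, 22.5]); Taking the union: only the r=2 cylinder at (10, 5) is present, so the union is just that shape — area = 12.42 mm²; the cube at (4, 15) is present — its section is the full 19×18.5 rectangle (area 351.50 mm²); Taking the union: the 2 present regions are separate (no shared area or edge), so areas and boundary lengths simply add and each stays a separate island — area = 363.92 mm². So its area = 363.92 mm². Layer 24 is larger (514.59 vs 363.92 mm²).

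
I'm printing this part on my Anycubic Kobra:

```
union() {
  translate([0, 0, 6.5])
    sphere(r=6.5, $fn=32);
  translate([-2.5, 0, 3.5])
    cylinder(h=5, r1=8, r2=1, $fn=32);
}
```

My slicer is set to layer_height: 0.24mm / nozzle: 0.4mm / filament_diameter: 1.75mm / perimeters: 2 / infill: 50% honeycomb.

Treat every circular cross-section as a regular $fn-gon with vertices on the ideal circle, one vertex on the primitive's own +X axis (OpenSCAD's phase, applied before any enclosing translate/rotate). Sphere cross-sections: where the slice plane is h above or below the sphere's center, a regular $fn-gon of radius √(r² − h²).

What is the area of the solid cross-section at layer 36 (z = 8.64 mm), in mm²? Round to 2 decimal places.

117.59 mm²

At z = 8.64 mm: the r=6.5 sphere contributes a regular 32-gon of circumradius √(6.5²−2.14²) = 6.138 (area = (32/2)·6.138²·sin(360°/32) = 117.59 mm²); the cone at (-2.5, 0) is absent (z outside [3.5, 8.5]); Merging all regions: only the r=6.5 sphere is present, so the union is just that shape — area = 117.59 mm². Overall, the cross-section is a single solid region. Net area = 117.59 mm².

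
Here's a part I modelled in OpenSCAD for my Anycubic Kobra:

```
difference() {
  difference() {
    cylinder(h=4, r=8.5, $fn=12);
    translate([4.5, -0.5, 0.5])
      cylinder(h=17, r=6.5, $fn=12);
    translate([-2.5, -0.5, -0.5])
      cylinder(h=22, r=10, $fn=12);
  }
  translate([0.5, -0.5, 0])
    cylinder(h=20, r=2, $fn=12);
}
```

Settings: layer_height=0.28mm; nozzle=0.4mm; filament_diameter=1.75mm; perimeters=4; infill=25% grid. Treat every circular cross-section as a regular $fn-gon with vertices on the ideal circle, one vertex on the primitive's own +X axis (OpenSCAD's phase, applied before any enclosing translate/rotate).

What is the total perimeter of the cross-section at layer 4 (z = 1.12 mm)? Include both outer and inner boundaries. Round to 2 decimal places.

7.69 mm

At z = 1.12 mm: the r=8.5 cylinder contributes a regular 12-gon of circumradius 8.5 (perimeter = 2·12·8.500·sin(180°/12) = 52.80 mm); the cylinder at (4.5, -0.5): section is a regular 12-gon, circumradius r=6.5 (perimeter = 2·12·6.500·sin(180°/12) = 40.38 mm); the r=10 cylinder at (-2.5, -0.5) contributes a regular 12-gon of circumradius 10 (perimeter = 2·12·10.000·sin(180°/12) = 62.12 mm); Taking the first minus the rest: starting from the r=8.5 cylinder, the r=6.5 cylinder at (4.5, -0.5) partially overlaps it — only the 99.87 mm² overlap (of its 126.75 mm²) is removed, clipping the outline; the r=10 cylinder at (-2.5, -0.5) partially overlaps it — only the 115.20 mm² overlap (of its 300.00 mm²) is removed, clipping the outline — boundary = 7.69 mm; the r=2 cylinder at (0.5, -0.5) contributes a regular 12-gon of circumradius 2 (perimeter = 2·12·2.000·sin(180°/12) = 12.42 mm); After the difference (first − rest): starting from the result so far, the r=2 cylinder at (0.5, -0.5) misses the remaining region (no effect) — boundary = 7.69 mm. Overall, the cross-section is a single solid region. Total boundary length (outer) = 7.69 mm.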